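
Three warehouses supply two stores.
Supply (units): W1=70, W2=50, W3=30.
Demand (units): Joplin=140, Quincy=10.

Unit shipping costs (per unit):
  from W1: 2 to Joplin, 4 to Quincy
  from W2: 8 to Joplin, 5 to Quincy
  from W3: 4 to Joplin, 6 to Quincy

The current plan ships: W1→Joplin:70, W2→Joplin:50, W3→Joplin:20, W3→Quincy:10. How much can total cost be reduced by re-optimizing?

50

Current plan cost = 70·2 + 50·8 + 20·4 + 10·6 = 680.
Optimal plan:
  W1 to Joplin: 70 × 2 = 140
  W2 to Joplin: 40 × 8 = 320
  W2 to Quincy: 10 × 5 = 50
  W3 to Joplin: 30 × 4 = 120
Optimal cost = 630.
Saving = 680 − 630 = 50.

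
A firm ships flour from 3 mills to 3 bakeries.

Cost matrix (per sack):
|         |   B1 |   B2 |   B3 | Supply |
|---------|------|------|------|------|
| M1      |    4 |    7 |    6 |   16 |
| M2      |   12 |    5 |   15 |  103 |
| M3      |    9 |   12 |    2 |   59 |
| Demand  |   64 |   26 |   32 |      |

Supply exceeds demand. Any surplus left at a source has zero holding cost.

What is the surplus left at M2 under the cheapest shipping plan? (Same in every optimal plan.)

Minimum-cost shipments:
  M1–B1: 16 sacks
  M2–B1: 21 sacks
  M2–B2: 26 sacks
  M3–B1: 27 sacks
  M3–B3: 32 sacks
Total cost = 753.
M2 ships 47 of its 103, leaving 56.

56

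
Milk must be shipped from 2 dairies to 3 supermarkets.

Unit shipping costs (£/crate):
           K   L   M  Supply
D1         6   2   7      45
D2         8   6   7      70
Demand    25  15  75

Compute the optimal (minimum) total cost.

705

An optimal shipping plan:
  D1→K: 25 × £6 = £150
  D1→L: 15 × £2 = £30
  D1→M: 5 × £7 = £35
  D2→M: 70 × £7 = £490
Total = 150 + 30 + 35 + 490 = £705.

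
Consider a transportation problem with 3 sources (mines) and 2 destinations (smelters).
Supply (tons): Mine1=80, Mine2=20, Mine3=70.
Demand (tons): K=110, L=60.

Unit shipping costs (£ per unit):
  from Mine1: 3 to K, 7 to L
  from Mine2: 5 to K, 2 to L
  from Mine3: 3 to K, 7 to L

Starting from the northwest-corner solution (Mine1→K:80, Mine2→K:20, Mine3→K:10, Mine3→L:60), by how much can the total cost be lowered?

140

Current plan cost = 80·3 + 20·5 + 10·3 + 60·7 = £790.
Optimal plan:
  Mine1–K: 40 × £3 = £120
  Mine1–L: 40 × £7 = £280
  Mine2–L: 20 × £2 = £40
  Mine3–K: 70 × £3 = £210
Optimal cost = £650.
Saving = 790 − 650 = £140.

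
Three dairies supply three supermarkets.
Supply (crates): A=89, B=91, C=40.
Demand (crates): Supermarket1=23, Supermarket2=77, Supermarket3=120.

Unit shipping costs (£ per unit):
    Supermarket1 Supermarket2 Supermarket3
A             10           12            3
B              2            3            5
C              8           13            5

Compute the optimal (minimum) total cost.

An optimal shipping plan:
  A to Supermarket3: 89 × £3 = £267
  B to Supermarket1: 14 × £2 = £28
  B to Supermarket2: 77 × £3 = £231
  C to Supermarket1: 9 × £8 = £72
  C to Supermarket3: 31 × £5 = £155
Total = 267 + 28 + 231 + 72 + 155 = £753.

753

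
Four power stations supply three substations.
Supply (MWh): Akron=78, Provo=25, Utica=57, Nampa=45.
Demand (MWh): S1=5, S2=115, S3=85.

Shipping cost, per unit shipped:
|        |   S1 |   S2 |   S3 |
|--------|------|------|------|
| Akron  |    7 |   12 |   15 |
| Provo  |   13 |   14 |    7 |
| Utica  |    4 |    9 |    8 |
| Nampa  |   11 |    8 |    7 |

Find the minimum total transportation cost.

An optimal shipping plan:
  Akron->S2: 78 × 12 = 936
  Provo->S3: 25 × 7 = 175
  Utica->S1: 5 × 4 = 20
  Utica->S2: 37 × 9 = 333
  Utica->S3: 15 × 8 = 120
  Nampa->S3: 45 × 7 = 315
Total = 936 + 175 + 20 + 333 + 120 + 315 = 1899.
(Supply check: Akron ships 78; Provo ships 25; Utica ships 57; Nampa ships 45.)

1899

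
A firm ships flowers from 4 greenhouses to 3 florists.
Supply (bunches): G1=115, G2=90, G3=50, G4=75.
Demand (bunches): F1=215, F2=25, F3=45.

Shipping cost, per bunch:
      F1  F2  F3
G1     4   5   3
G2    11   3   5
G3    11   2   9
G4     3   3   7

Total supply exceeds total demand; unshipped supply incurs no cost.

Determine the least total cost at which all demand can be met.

1235

A cheapest plan:
  G1→F1: 115 × 4 = 460
  G2→F3: 45 × 5 = 225
  G3→F1: 25 × 11 = 275
  G3→F2: 25 × 2 = 50
  G4→F1: 75 × 3 = 225
Total = 460 + 225 + 275 + 50 + 225 = 1235.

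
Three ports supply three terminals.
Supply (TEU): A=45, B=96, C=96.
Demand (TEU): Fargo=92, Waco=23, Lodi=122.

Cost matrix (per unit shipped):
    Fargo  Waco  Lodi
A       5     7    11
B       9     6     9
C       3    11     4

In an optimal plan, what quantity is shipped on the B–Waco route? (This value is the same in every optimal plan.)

The minimum-cost plan:
  A->Fargo: 45 TEU
  B->Waco: 23 TEU
  B->Lodi: 73 TEU
  C->Fargo: 47 TEU
  C->Lodi: 49 TEU
Total cost = 1357.
So B→Waco carries 23 TEU.

23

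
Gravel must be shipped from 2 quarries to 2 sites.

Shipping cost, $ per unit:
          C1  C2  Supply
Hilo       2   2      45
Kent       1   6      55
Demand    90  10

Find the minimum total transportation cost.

One minimum-cost allocation:
  Hilo to C1: 35 × $2 = $70
  Hilo to C2: 10 × $2 = $20
  Kent to C1: 55 × $1 = $55
Total = 70 + 20 + 55 = $145.
(Supply check: Hilo ships 45; Kent ships 55.)

145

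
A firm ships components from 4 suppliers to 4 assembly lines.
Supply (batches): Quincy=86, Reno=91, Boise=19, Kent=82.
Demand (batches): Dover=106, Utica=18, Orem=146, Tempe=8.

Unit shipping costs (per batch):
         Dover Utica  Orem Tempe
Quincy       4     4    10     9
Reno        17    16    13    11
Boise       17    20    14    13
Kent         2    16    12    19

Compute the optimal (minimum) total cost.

2205

A cheapest plan:
  Quincy→Dover: 24 × 4 = 96
  Quincy→Utica: 18 × 4 = 72
  Quincy→Orem: 44 × 10 = 440
  Reno→Orem: 83 × 13 = 1079
  Reno→Tempe: 8 × 11 = 88
  Boise→Orem: 19 × 14 = 266
  Kent→Dover: 82 × 2 = 164
Total = 96 + 72 + 440 + 1079 + 88 + 266 + 164 = 2205.
(Supply check: Quincy ships 86; Reno ships 91; Boise ships 19; Kent ships 82.)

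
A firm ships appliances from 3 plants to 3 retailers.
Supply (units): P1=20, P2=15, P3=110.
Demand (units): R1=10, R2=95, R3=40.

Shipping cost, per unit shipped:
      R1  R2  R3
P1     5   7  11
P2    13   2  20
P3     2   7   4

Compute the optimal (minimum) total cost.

770

A cheapest plan:
  P1 to R2: 20 × 7 = 140
  P2 to R2: 15 × 2 = 30
  P3 to R1: 10 × 2 = 20
  P3 to R2: 60 × 7 = 420
  P3 to R3: 40 × 4 = 160
Total = 140 + 30 + 20 + 420 + 160 = 770.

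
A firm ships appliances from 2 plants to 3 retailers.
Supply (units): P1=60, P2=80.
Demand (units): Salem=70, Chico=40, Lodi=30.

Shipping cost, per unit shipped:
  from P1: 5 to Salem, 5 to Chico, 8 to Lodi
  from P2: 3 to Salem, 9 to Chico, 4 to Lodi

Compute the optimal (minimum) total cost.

An optimal shipping plan:
  P1->Salem: 20 units
  P1->Chico: 40 units
  P2->Salem: 50 units
  P2->Lodi: 30 units
Total cost = 570.

570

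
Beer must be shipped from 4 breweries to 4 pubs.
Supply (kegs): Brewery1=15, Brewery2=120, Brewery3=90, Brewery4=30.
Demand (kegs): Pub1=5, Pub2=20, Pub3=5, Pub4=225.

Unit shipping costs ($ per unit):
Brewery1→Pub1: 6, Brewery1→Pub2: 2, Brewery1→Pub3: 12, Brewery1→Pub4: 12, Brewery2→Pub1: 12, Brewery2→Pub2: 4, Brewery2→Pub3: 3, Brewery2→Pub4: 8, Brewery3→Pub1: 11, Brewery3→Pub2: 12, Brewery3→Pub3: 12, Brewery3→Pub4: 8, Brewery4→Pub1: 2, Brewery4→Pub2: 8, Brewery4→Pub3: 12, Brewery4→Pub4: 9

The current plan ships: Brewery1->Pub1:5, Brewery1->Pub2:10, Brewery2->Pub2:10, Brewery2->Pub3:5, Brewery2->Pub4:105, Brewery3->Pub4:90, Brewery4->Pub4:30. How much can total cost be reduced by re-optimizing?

35

Current plan cost = 5·6 + 10·2 + 10·4 + 5·3 + 105·8 + 90·8 + 30·9 = $1935.
Optimal plan:
  Brewery1–Pub2: 15 × $2 = $30
  Brewery2–Pub2: 5 × $4 = $20
  Brewery2–Pub3: 5 × $3 = $15
  Brewery2–Pub4: 110 × $8 = $880
  Brewery3–Pub4: 90 × $8 = $720
  Brewery4–Pub1: 5 × $2 = $10
  Brewery4–Pub4: 25 × $9 = $225
Optimal cost = $1900.
Saving = 1935 − 1900 = $35.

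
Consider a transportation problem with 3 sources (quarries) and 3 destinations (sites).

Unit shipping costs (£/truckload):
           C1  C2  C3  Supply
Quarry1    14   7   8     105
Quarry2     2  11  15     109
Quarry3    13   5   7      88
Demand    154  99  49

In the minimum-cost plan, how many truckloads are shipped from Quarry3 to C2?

The minimum-cost plan:
  Quarry1–C1: 45 × £14 = £630
  Quarry1–C2: 11 × £7 = £77
  Quarry1–C3: 49 × £8 = £392
  Quarry2–C1: 109 × £2 = £218
  Quarry3–C2: 88 × £5 = £440
Total cost = £1757.
So Quarry3→C2 carries 88 truckloads.

88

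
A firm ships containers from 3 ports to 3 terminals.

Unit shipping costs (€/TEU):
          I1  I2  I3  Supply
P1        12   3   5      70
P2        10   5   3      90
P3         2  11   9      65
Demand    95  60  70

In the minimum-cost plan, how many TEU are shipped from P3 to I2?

Optimal shipments:
  P1->I2: 60 TEU
  P1->I3: 10 TEU
  P2->I1: 30 TEU
  P2->I3: 60 TEU
  P3->I1: 65 TEU
Total cost = €840.
The route P3→I2 is not used.

0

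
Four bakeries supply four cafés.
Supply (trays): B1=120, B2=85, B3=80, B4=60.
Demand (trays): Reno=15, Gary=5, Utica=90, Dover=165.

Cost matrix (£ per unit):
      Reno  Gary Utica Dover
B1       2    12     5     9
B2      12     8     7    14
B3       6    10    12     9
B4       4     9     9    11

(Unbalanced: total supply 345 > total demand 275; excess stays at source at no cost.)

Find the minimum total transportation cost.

2145

A cheapest plan:
  B1→Utica: 35 × £5 = £175
  B1→Dover: 85 × £9 = £765
  B2→Gary: 5 × £8 = £40
  B2→Utica: 55 × £7 = £385
  B3→Dover: 80 × £9 = £720
  B4→Reno: 15 × £4 = £60
Total = 175 + 765 + 40 + 385 + 720 + 60 = £2145.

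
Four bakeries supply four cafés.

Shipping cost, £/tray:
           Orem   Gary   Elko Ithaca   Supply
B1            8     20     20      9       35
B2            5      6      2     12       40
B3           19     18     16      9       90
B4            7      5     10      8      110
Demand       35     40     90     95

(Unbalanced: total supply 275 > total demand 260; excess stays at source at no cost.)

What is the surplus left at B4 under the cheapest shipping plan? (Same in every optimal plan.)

0

An optimal plan:
  B1–Orem: 15 × £8 = £120
  B1–Ithaca: 20 × £9 = £180
  B2–Elko: 40 × £2 = £80
  B3–Ithaca: 75 × £9 = £675
  B4–Orem: 20 × £7 = £140
  B4–Gary: 40 × £5 = £200
  B4–Elko: 50 × £10 = £500
Total cost = £1895.
B4 ships 110 of its 110, leaving 0.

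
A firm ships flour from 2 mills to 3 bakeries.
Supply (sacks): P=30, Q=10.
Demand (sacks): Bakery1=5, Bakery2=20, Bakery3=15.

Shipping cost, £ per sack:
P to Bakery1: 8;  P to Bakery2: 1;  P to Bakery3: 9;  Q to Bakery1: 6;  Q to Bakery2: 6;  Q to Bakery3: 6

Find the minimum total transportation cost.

165

An optimal shipping plan:
  P to Bakery1: 5 × £8 = £40
  P to Bakery2: 20 × £1 = £20
  P to Bakery3: 5 × £9 = £45
  Q to Bakery3: 10 × £6 = £60
Total = 40 + 20 + 45 + 60 = £165.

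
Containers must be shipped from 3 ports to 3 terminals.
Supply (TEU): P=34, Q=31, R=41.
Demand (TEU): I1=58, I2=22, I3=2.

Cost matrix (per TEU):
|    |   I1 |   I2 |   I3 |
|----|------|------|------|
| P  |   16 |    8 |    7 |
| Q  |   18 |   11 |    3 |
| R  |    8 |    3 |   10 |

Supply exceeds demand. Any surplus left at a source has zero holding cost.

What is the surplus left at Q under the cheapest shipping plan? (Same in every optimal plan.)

An optimal plan:
  P->I1: 12 × 16 = 192
  P->I2: 22 × 8 = 176
  Q->I1: 5 × 18 = 90
  Q->I3: 2 × 3 = 6
  R->I1: 41 × 8 = 328
Total cost = 792.
Q ships 7 of its 31, leaving 24.

24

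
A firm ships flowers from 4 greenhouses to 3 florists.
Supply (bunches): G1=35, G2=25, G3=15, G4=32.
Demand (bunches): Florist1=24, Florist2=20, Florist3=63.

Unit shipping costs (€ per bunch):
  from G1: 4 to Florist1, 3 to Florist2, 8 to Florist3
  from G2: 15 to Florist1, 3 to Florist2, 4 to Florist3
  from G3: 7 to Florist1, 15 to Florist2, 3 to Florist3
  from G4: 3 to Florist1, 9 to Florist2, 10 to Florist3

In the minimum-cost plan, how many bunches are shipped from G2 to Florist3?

25

The minimum-cost plan:
  G1->Florist2: 20 bunches
  G1->Florist3: 15 bunches
  G2->Florist3: 25 bunches
  G3->Florist3: 15 bunches
  G4->Florist1: 24 bunches
  G4->Florist3: 8 bunches
Total cost = €477.
So G2→Florist3 carries 25 bunches.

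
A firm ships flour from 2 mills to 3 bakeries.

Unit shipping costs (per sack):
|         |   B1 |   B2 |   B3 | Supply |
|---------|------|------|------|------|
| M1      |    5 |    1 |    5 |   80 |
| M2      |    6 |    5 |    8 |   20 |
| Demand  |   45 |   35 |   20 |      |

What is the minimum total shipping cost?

380

A cheapest plan:
  M1 to B1: 25 × 5 = 125
  M1 to B2: 35 × 1 = 35
  M1 to B3: 20 × 5 = 100
  M2 to B1: 20 × 6 = 120
Total = 125 + 35 + 100 + 120 = 380.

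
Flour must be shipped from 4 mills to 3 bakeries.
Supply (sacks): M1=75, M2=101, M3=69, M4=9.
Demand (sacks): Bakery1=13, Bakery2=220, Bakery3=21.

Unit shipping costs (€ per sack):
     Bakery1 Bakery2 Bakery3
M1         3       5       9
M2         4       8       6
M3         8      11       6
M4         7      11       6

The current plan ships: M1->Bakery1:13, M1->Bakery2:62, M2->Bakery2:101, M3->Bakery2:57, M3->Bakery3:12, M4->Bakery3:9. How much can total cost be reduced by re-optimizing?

26

Current plan cost = 13·3 + 62·5 + 101·8 + 57·11 + 12·6 + 9·6 = €1910.
Optimal plan:
  M1 to Bakery2: 75 sacks
  M2 to Bakery1: 13 sacks
  M2 to Bakery2: 88 sacks
  M3 to Bakery2: 57 sacks
  M3 to Bakery3: 12 sacks
  M4 to Bakery3: 9 sacks
Optimal cost = €1884.
Saving = 1910 − 1884 = €26.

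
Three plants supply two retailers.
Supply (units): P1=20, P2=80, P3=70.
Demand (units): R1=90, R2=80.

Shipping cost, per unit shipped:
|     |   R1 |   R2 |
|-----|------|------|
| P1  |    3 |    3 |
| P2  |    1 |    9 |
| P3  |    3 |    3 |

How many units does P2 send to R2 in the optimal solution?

0

The minimum-cost plan:
  P1–R1: 10 × 3 = 30
  P1–R2: 10 × 3 = 30
  P2–R1: 80 × 1 = 80
  P3–R2: 70 × 3 = 210
Total cost = 350.
The route P2→R2 is not used.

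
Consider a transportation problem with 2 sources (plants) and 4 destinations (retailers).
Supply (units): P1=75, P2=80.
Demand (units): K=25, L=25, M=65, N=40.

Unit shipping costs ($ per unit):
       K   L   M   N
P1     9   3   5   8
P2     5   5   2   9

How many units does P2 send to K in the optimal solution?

25

Optimal shipments:
  P1 to L: 25 × $3 = $75
  P1 to M: 10 × $5 = $50
  P1 to N: 40 × $8 = $320
  P2 to K: 25 × $5 = $125
  P2 to M: 55 × $2 = $110
Total cost = $680.
So P2→K carries 25 units.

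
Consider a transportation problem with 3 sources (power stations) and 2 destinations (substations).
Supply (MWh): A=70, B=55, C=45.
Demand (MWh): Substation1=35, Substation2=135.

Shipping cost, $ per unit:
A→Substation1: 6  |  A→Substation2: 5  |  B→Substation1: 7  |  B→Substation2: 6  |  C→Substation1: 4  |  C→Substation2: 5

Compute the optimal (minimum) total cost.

A cheapest plan:
  A→Substation2: 70 × $5 = $350
  B→Substation2: 55 × $6 = $330
  C→Substation1: 35 × $4 = $140
  C→Substation2: 10 × $5 = $50
Total = 350 + 330 + 140 + 50 = $870.
(Supply check: A ships 70; B ships 55; C ships 45.)

870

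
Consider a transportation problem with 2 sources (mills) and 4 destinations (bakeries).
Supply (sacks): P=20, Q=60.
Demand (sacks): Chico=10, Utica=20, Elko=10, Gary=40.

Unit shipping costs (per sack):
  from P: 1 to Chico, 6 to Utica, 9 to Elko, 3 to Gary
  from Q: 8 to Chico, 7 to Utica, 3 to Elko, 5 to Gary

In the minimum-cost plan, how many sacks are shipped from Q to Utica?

20

Optimal shipments:
  P→Chico: 10 × 1 = 10
  P→Gary: 10 × 3 = 30
  Q→Utica: 20 × 7 = 140
  Q→Elko: 10 × 3 = 30
  Q→Gary: 30 × 5 = 150
Total cost = 360.
So Q→Utica carries 20 sacks.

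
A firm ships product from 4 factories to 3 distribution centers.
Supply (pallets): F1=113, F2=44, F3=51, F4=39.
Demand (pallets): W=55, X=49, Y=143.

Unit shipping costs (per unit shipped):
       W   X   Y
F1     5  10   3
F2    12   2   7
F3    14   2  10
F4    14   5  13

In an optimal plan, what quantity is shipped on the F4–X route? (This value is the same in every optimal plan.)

0

Solving gives:
  F1 to W: 16 × 5 = 80
  F1 to Y: 97 × 3 = 291
  F2 to Y: 44 × 7 = 308
  F3 to X: 49 × 2 = 98
  F3 to Y: 2 × 10 = 20
  F4 to W: 39 × 14 = 546
Total cost = 1343.
The route F4→X is not used.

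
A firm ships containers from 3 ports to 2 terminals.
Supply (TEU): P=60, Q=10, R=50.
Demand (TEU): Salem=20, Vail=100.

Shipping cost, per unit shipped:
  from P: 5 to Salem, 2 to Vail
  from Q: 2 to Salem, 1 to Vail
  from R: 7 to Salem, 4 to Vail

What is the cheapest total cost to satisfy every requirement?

370

A cheapest plan:
  P→Salem: 10 × 5 = 50
  P→Vail: 50 × 2 = 100
  Q→Salem: 10 × 2 = 20
  R→Vail: 50 × 4 = 200
Total = 50 + 100 + 20 + 200 = 370.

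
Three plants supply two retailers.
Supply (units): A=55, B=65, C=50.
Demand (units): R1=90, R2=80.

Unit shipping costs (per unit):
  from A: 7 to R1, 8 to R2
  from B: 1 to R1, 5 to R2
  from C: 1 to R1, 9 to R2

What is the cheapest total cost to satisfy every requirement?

655

An optimal shipping plan:
  A→R2: 55 units
  B→R1: 40 units
  B→R2: 25 units
  C→R1: 50 units
Total cost = 655.
(Supply check: A ships 55; B ships 65; C ships 50.)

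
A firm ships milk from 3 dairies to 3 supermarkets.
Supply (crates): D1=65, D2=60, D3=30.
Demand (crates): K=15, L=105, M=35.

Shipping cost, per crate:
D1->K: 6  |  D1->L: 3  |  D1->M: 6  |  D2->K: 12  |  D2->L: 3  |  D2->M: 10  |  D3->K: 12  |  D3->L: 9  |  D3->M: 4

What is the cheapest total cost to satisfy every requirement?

555

One minimum-cost allocation:
  D1–K: 15 × 6 = 90
  D1–L: 45 × 3 = 135
  D1–M: 5 × 6 = 30
  D2–L: 60 × 3 = 180
  D3–M: 30 × 4 = 120
Total = 90 + 135 + 30 + 180 + 120 = 555.
(Supply check: D1 ships 65; D2 ships 60; D3 ships 30.)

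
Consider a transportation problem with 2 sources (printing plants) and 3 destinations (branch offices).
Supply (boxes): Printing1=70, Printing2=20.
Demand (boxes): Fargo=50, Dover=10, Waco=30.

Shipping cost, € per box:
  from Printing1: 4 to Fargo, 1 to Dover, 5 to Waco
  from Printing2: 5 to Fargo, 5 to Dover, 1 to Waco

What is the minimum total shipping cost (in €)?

A cheapest plan:
  Printing1–Fargo: 50 × €4 = €200
  Printing1–Dover: 10 × €1 = €10
  Printing1–Waco: 10 × €5 = €50
  Printing2–Waco: 20 × €1 = €20
Total = 200 + 10 + 50 + 20 = €280.

280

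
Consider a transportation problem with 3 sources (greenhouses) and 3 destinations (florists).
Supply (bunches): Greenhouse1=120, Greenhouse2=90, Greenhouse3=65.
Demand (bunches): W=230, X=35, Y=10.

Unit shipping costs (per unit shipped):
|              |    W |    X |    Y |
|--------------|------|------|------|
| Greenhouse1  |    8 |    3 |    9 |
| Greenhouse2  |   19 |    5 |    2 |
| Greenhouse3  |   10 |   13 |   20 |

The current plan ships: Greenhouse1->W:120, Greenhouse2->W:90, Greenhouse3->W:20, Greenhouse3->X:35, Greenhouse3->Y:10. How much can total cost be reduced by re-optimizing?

Current plan cost = 120·8 + 90·19 + 20·10 + 35·13 + 10·20 = 3525.
Optimal plan:
  Greenhouse1–W: 120 × 8 = 960
  Greenhouse2–W: 45 × 19 = 855
  Greenhouse2–X: 35 × 5 = 175
  Greenhouse2–Y: 10 × 2 = 20
  Greenhouse3–W: 65 × 10 = 650
Optimal cost = 2660.
Saving = 3525 − 2660 = 865.

865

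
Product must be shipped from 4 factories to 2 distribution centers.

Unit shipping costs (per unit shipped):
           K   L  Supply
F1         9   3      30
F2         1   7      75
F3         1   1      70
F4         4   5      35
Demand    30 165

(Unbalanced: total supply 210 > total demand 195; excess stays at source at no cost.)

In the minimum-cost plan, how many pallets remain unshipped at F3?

An optimal plan:
  F1 to L: 30 × 3 = 90
  F2 to K: 30 × 1 = 30
  F2 to L: 30 × 7 = 210
  F3 to L: 70 × 1 = 70
  F4 to L: 35 × 5 = 175
Total cost = 575.
F3 ships 70 of its 70, leaving 0.

0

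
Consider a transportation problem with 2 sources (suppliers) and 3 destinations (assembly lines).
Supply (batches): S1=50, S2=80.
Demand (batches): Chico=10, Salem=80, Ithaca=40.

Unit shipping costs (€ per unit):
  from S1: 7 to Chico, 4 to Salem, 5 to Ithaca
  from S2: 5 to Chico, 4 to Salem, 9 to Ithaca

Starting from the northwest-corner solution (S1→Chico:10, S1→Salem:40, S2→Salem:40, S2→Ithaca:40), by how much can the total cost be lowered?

180

Current plan cost = 10·7 + 40·4 + 40·4 + 40·9 = €750.
Optimal plan:
  S1→Salem: 10 batches
  S1→Ithaca: 40 batches
  S2→Chico: 10 batches
  S2→Salem: 70 batches
Optimal cost = €570.
Saving = 750 − 570 = €180.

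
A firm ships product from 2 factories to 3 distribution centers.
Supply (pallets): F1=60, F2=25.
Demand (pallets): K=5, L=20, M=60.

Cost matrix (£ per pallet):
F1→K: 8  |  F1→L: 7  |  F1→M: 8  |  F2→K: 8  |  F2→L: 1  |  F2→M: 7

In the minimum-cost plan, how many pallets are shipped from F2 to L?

20

The minimum-cost plan:
  F1→K: 5 × £8 = £40
  F1→M: 55 × £8 = £440
  F2→L: 20 × £1 = £20
  F2→M: 5 × £7 = £35
Total cost = £535.
So F2→L carries 20 pallets.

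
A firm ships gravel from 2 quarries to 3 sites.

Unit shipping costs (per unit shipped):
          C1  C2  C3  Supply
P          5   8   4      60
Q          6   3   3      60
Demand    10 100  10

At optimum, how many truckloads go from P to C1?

Solving gives:
  P→C1: 10 truckloads
  P→C2: 40 truckloads
  P→C3: 10 truckloads
  Q→C2: 60 truckloads
Total cost = 590.
So P→C1 carries 10 truckloads.

10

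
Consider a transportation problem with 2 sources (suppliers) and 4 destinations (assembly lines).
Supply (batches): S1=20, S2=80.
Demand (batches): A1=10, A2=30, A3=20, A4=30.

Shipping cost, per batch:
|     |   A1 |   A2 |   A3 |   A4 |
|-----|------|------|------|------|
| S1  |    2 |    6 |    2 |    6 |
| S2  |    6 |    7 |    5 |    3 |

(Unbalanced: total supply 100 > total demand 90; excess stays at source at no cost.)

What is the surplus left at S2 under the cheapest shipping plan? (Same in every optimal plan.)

Minimum-cost shipments:
  S1→A1: 10 × 2 = 20
  S1→A3: 10 × 2 = 20
  S2→A2: 30 × 7 = 210
  S2→A3: 10 × 5 = 50
  S2→A4: 30 × 3 = 90
Total cost = 390.
S2 ships 70 of its 80, leaving 10.

10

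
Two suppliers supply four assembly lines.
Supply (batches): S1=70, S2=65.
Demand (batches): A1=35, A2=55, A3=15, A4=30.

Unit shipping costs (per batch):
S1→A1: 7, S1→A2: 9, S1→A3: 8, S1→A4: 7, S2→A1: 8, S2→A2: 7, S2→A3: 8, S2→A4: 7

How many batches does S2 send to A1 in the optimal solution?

Optimal shipments:
  S1 to A1: 35 batches
  S1 to A3: 15 batches
  S1 to A4: 20 batches
  S2 to A2: 55 batches
  S2 to A4: 10 batches
Total cost = 960.
The route S2→A1 is not used.

0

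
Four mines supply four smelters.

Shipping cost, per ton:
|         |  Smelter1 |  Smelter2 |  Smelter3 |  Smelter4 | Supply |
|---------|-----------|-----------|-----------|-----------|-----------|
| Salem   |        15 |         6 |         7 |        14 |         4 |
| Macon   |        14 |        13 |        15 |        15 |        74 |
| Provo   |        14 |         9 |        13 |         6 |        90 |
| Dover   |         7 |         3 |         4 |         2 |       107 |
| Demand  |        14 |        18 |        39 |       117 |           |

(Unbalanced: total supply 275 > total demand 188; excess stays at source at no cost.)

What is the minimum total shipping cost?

A cheapest plan:
  Salem->Smelter2: 4 × 6 = 24
  Provo->Smelter4: 77 × 6 = 462
  Dover->Smelter1: 14 × 7 = 98
  Dover->Smelter2: 14 × 3 = 42
  Dover->Smelter3: 39 × 4 = 156
  Dover->Smelter4: 40 × 2 = 80
Total = 24 + 462 + 98 + 42 + 156 + 80 = 862.
(Supply check: Salem ships 4; Macon ships 0; Provo ships 77; Dover ships 107.)

862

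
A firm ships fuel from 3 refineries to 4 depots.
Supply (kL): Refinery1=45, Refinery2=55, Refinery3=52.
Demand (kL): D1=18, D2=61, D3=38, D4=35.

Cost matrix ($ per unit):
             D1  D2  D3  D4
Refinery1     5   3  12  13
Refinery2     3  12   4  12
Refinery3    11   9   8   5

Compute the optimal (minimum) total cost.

664

One minimum-cost allocation:
  Refinery1–D2: 45 × $3 = $135
  Refinery2–D1: 18 × $3 = $54
  Refinery2–D3: 37 × $4 = $148
  Refinery3–D2: 16 × $9 = $144
  Refinery3–D3: 1 × $8 = $8
  Refinery3–D4: 35 × $5 = $175
Total = 135 + 54 + 148 + 144 + 8 + 175 = $664.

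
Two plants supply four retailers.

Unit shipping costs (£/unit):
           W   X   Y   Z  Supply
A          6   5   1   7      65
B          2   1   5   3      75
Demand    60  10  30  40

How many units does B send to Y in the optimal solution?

Solving gives:
  A to W: 35 × £6 = £210
  A to Y: 30 × £1 = £30
  B to W: 25 × £2 = £50
  B to X: 10 × £1 = £10
  B to Z: 40 × £3 = £120
Total cost = £420.
The route B→Y is not used.

0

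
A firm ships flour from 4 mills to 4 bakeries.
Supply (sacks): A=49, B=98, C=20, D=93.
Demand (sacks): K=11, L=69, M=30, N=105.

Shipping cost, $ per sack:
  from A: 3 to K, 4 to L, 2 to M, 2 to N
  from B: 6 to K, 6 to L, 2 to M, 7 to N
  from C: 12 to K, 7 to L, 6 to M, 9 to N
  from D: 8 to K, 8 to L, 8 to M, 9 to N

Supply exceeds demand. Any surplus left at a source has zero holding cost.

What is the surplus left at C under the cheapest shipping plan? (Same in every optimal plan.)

An optimal plan:
  A–N: 49 sacks
  B–L: 49 sacks
  B–M: 30 sacks
  B–N: 19 sacks
  C–L: 20 sacks
  D–K: 11 sacks
  D–N: 37 sacks
Total cost = $1146.
C ships 20 of its 20, leaving 0.

0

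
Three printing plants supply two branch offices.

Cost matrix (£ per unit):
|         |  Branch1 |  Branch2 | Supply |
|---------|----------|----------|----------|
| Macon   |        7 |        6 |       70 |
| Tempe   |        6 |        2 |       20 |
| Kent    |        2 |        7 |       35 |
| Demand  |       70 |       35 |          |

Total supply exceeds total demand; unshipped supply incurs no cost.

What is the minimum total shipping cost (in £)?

445

Optimal allocation:
  Macon–Branch1: 35 × £7 = £245
  Macon–Branch2: 15 × £6 = £90
  Tempe–Branch2: 20 × £2 = £40
  Kent–Branch1: 35 × £2 = £70
Total = 245 + 90 + 40 + 70 = £445.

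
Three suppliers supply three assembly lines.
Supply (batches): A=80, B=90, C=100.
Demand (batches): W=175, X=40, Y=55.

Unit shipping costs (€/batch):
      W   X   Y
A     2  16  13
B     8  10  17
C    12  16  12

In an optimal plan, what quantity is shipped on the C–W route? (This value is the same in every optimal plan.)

Optimal shipments:
  A->W: 80 × €2 = €160
  B->W: 50 × €8 = €400
  B->X: 40 × €10 = €400
  C->W: 45 × €12 = €540
  C->Y: 55 × €12 = €660
Total cost = €2160.
So C→W carries 45 batches.

45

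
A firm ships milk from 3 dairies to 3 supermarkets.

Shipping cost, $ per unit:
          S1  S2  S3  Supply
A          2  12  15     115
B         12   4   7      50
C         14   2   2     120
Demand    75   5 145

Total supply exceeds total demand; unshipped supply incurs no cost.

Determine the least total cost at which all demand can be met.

Optimal allocation:
  A->S1: 75 × $2 = $150
  B->S2: 5 × $4 = $20
  B->S3: 25 × $7 = $175
  C->S3: 120 × $2 = $240
Total = 150 + 20 + 175 + 240 = $585.
(Supply check: A ships 75; B ships 30; C ships 120.)

585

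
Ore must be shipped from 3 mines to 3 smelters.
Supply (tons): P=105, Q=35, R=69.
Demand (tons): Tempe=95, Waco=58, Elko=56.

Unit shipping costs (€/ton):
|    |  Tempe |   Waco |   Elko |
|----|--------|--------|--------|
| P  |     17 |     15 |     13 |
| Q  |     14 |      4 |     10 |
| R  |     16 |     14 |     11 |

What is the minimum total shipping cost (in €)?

2703

Optimal allocation:
  P–Tempe: 82 × €17 = €1394
  P–Waco: 23 × €15 = €345
  Q–Waco: 35 × €4 = €140
  R–Tempe: 13 × €16 = €208
  R–Elko: 56 × €11 = €616
Total = 1394 + 345 + 140 + 208 + 616 = €2703.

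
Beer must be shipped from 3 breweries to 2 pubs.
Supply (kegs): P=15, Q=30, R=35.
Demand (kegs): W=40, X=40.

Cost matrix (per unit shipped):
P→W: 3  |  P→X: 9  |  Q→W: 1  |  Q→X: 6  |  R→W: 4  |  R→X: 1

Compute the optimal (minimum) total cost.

One minimum-cost allocation:
  P–W: 15 × 3 = 45
  Q–W: 25 × 1 = 25
  Q–X: 5 × 6 = 30
  R–X: 35 × 1 = 35
Total = 45 + 25 + 30 + 35 = 135.

135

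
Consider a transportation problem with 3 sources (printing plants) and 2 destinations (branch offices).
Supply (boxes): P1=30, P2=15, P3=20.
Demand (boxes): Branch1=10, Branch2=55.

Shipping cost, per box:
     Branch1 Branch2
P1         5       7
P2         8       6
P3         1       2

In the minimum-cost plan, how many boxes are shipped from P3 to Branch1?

0

Solving gives:
  P1 to Branch1: 10 × 5 = 50
  P1 to Branch2: 20 × 7 = 140
  P2 to Branch2: 15 × 6 = 90
  P3 to Branch2: 20 × 2 = 40
Total cost = 320.
The route P3→Branch1 is not used.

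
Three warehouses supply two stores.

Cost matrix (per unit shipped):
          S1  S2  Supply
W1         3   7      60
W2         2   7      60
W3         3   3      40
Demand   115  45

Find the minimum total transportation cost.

One minimum-cost allocation:
  W1 to S1: 55 units
  W1 to S2: 5 units
  W2 to S1: 60 units
  W3 to S2: 40 units
Total cost = 440.

440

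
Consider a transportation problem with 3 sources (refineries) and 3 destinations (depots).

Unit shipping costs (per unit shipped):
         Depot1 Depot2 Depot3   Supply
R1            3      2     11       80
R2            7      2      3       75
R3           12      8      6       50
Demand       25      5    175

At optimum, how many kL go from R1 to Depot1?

Optimal shipments:
  R1->Depot1: 25 × 3 = 75
  R1->Depot2: 5 × 2 = 10
  R1->Depot3: 50 × 11 = 550
  R2->Depot3: 75 × 3 = 225
  R3->Depot3: 50 × 6 = 300
Total cost = 1160.
So R1→Depot1 carries 25 kL.

25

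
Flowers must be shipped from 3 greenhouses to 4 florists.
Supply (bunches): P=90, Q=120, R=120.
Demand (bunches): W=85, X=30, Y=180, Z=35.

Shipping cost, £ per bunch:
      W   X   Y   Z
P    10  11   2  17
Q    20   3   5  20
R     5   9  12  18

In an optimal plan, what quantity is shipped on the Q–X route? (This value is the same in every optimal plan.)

30

The minimum-cost plan:
  P->Y: 90 × £2 = £180
  Q->X: 30 × £3 = £90
  Q->Y: 90 × £5 = £450
  R->W: 85 × £5 = £425
  R->Z: 35 × £18 = £630
Total cost = £1775.
So Q→X carries 30 bunches.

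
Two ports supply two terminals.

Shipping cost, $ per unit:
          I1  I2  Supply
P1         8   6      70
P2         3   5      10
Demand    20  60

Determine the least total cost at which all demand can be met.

470

A cheapest plan:
  P1→I1: 10 × $8 = $80
  P1→I2: 60 × $6 = $360
  P2→I1: 10 × $3 = $30
Total = 80 + 360 + 30 = $470.
(Supply check: P1 ships 70; P2 ships 10.)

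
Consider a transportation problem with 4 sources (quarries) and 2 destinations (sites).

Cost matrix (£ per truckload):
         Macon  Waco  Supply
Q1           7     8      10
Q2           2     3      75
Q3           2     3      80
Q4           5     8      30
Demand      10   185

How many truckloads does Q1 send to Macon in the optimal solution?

0

Optimal shipments:
  Q1→Waco: 10 × £8 = £80
  Q2→Waco: 75 × £3 = £225
  Q3→Waco: 80 × £3 = £240
  Q4→Macon: 10 × £5 = £50
  Q4→Waco: 20 × £8 = £160
Total cost = £755.
The route Q1→Macon is not used.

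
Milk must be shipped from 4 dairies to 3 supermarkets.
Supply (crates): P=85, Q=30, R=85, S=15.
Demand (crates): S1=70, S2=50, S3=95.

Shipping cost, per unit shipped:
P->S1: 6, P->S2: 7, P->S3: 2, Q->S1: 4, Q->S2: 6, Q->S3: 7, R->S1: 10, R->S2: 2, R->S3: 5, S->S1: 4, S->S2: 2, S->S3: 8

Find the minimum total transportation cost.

725

A cheapest plan:
  P to S1: 25 × 6 = 150
  P to S3: 60 × 2 = 120
  Q to S1: 30 × 4 = 120
  R to S2: 50 × 2 = 100
  R to S3: 35 × 5 = 175
  S to S1: 15 × 4 = 60
Total = 150 + 120 + 120 + 100 + 175 + 60 = 725.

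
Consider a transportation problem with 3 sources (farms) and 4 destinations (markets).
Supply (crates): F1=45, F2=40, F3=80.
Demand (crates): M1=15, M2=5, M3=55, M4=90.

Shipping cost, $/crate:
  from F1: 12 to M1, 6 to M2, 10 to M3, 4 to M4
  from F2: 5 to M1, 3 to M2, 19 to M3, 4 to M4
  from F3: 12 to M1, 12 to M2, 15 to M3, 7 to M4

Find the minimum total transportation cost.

1260

One minimum-cost allocation:
  F1–M3: 45 × $10 = $450
  F2–M1: 15 × $5 = $75
  F2–M2: 5 × $3 = $15
  F2–M4: 20 × $4 = $80
  F3–M3: 10 × $15 = $150
  F3–M4: 70 × $7 = $490
Total = 450 + 75 + 15 + 80 + 150 + 490 = $1260.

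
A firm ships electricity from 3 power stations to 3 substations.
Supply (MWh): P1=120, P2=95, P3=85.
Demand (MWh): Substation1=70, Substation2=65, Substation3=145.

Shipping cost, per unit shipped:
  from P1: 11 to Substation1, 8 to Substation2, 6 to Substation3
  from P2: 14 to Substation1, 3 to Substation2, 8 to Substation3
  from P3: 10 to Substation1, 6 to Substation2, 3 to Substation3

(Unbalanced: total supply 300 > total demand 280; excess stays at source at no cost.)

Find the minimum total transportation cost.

1600

An optimal shipping plan:
  P1→Substation1: 70 × 11 = 770
  P1→Substation3: 50 × 6 = 300
  P2→Substation2: 65 × 3 = 195
  P2→Substation3: 10 × 8 = 80
  P3→Substation3: 85 × 3 = 255
Total = 770 + 300 + 195 + 80 + 255 = 1600.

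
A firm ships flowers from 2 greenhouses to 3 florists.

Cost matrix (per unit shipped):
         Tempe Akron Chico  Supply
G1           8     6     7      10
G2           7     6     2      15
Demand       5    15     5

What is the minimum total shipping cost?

135

A cheapest plan:
  G1→Akron: 10 bunches
  G2→Tempe: 5 bunches
  G2→Akron: 5 bunches
  G2→Chico: 5 bunches
Total cost = 135.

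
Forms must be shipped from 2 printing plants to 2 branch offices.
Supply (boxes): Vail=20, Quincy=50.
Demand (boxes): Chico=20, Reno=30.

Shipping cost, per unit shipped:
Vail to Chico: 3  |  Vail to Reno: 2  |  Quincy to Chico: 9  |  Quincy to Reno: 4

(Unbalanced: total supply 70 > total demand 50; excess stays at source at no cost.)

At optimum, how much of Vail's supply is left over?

0

An optimal plan:
  Vail to Chico: 20 × 3 = 60
  Quincy to Reno: 30 × 4 = 120
Total cost = 180.
Vail ships 20 of its 20, leaving 0.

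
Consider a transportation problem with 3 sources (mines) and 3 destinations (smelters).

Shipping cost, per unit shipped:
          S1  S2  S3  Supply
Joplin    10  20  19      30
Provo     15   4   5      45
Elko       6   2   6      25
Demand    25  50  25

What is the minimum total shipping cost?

One minimum-cost allocation:
  Joplin→S1: 25 × 10 = 250
  Joplin→S3: 5 × 19 = 95
  Provo→S2: 25 × 4 = 100
  Provo→S3: 20 × 5 = 100
  Elko→S2: 25 × 2 = 50
Total = 250 + 95 + 100 + 100 + 50 = 595.
(Supply check: Joplin ships 30; Provo ships 45; Elko ships 25.)

595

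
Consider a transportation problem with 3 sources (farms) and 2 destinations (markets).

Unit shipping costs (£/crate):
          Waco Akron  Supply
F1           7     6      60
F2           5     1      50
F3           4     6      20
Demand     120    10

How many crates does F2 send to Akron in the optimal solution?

10

The minimum-cost plan:
  F1–Waco: 60 crates
  F2–Waco: 40 crates
  F2–Akron: 10 crates
  F3–Waco: 20 crates
Total cost = £710.
So F2→Akron carries 10 crates.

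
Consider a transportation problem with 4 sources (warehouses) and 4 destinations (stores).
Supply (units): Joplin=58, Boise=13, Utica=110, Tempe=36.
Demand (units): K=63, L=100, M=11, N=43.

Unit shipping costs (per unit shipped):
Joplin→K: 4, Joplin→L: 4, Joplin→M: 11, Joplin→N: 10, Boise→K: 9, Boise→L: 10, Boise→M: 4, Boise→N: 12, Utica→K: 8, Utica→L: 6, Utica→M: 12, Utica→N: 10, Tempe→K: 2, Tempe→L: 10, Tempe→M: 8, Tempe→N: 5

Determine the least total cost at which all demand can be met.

1165

Optimal allocation:
  Joplin->K: 58 × 4 = 232
  Boise->M: 11 × 4 = 44
  Boise->N: 2 × 12 = 24
  Utica->L: 100 × 6 = 600
  Utica->N: 10 × 10 = 100
  Tempe->K: 5 × 2 = 10
  Tempe->N: 31 × 5 = 155
Total = 232 + 44 + 24 + 600 + 100 + 10 + 155 = 1165.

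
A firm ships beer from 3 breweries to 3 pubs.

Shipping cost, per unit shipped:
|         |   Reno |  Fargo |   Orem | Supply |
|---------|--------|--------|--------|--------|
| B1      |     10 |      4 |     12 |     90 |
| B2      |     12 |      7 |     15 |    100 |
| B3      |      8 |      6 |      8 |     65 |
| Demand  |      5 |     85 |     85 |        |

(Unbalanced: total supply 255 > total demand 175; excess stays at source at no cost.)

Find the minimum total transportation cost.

1205

Optimal allocation:
  B1→Fargo: 85 × 4 = 340
  B1→Orem: 5 × 12 = 60
  B2→Reno: 5 × 12 = 60
  B2→Orem: 15 × 15 = 225
  B3→Orem: 65 × 8 = 520
Total = 340 + 60 + 60 + 225 + 520 = 1205.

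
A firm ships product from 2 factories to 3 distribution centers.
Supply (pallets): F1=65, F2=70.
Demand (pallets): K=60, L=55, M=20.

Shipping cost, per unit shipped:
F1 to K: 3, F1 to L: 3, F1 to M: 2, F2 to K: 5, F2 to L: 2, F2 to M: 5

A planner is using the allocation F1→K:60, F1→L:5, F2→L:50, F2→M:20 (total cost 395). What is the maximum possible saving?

35

Current plan cost = 60·3 + 5·3 + 50·2 + 20·5 = 395.
Optimal plan:
  F1→K: 45 × 3 = 135
  F1→M: 20 × 2 = 40
  F2→K: 15 × 5 = 75
  F2→L: 55 × 2 = 110
Optimal cost = 360.
Saving = 395 − 360 = 35.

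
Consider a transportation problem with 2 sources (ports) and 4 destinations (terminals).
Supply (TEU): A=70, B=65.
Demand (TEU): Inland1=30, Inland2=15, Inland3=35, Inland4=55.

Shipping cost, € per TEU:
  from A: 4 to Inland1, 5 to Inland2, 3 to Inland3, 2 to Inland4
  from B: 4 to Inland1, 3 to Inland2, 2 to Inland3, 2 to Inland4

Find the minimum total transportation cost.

345

Optimal allocation:
  A→Inland1: 30 TEU
  A→Inland4: 40 TEU
  B→Inland2: 15 TEU
  B→Inland3: 35 TEU
  B→Inland4: 15 TEU
Total cost = €345.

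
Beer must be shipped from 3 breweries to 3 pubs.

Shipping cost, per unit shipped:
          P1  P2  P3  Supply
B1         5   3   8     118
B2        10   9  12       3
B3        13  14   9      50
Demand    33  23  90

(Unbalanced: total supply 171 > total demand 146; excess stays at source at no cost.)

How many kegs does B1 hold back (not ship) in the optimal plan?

An optimal plan:
  B1->P1: 33 kegs
  B1->P2: 23 kegs
  B1->P3: 62 kegs
  B3->P3: 28 kegs
Total cost = 982.
B1 ships 118 of its 118, leaving 0.

0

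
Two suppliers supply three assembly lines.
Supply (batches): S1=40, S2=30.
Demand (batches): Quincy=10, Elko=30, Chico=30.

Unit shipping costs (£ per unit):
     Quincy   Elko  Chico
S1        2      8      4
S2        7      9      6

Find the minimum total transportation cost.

410

One minimum-cost allocation:
  S1 to Quincy: 10 × £2 = £20
  S1 to Chico: 30 × £4 = £120
  S2 to Elko: 30 × £9 = £270
Total = 20 + 120 + 270 = £410.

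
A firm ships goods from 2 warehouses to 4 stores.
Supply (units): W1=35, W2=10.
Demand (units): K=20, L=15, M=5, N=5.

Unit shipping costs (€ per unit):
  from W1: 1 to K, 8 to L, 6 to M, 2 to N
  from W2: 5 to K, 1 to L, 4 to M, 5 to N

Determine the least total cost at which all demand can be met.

110

One minimum-cost allocation:
  W1->K: 20 units
  W1->L: 5 units
  W1->M: 5 units
  W1->N: 5 units
  W2->L: 10 units
Total cost = €110.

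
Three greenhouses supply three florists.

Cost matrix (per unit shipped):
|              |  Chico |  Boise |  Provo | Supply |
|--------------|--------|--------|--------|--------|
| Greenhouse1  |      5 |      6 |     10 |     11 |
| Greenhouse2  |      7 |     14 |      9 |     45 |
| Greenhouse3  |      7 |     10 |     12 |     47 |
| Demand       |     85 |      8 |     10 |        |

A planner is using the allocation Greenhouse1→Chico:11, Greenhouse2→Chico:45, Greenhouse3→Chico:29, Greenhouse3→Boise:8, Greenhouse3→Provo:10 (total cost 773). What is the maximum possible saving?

46

Current plan cost = 11·5 + 45·7 + 29·7 + 8·10 + 10·12 = 773.
Optimal plan:
  Greenhouse1–Chico: 3 × 5 = 15
  Greenhouse1–Boise: 8 × 6 = 48
  Greenhouse2–Chico: 35 × 7 = 245
  Greenhouse2–Provo: 10 × 9 = 90
  Greenhouse3–Chico: 47 × 7 = 329
Optimal cost = 727.
Saving = 773 − 727 = 46.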